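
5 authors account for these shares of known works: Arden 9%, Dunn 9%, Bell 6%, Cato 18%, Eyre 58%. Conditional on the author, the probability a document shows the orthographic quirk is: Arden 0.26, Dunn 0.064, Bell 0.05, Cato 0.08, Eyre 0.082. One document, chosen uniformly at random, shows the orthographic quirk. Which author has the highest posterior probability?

Eyre

Unnormalized posteriors (prior × likelihood):
  Arden: 0.09 × 0.26 = 0.0234
  Dunn: 0.09 × 0.064 = 0.00576
  Bell: 0.06 × 0.05 = 0.003
  Cato: 0.18 × 0.08 = 0.0144
  Eyre: 0.58 × 0.082 = 0.04756
Normalizing constant = 0.09412.
Largest term belongs to Eyre, so Eyre is most probable.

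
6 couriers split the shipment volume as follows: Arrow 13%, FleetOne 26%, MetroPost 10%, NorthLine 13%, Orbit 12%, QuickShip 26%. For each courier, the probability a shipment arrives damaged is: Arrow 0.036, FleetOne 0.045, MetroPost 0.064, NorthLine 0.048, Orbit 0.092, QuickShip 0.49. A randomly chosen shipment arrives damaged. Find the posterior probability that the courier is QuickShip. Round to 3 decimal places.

Prior × likelihood for each hypothesis:
  Arrow: 0.13 × 0.036 = 0.00468
  FleetOne: 0.26 × 0.045 = 0.0117
  MetroPost: 0.1 × 0.064 = 0.0064
  NorthLine: 0.13 × 0.048 = 0.00624
  Orbit: 0.12 × 0.092 = 0.01104
  QuickShip: 0.26 × 0.49 = 0.1274
Total = 0.16746.
P(QuickShip | evidence) = 0.1274 / 0.16746 ≈ 0.761.

0.761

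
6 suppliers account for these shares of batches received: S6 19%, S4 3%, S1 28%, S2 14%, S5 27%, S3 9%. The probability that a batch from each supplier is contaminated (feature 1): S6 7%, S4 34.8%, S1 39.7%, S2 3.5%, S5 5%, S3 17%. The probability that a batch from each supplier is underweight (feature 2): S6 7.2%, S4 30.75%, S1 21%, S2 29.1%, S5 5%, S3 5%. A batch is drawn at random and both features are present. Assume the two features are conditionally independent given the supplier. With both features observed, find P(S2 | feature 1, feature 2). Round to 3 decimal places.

0.047

Unnormalized posteriors (prior × likelihood):
  S6: 0.19 × 0.07 × 0.072 = 0.0009576
  S4: 0.03 × 0.348 × 0.3075 = 0.0032103
  S1: 0.28 × 0.397 × 0.21 = 0.0233436
  S2: 0.14 × 0.035 × 0.291 = 0.0014259
  S5: 0.27 × 0.05 × 0.05 = 0.000675
  S3: 0.09 × 0.17 × 0.05 = 0.000765
Sum = 0.0303774.
P(S2 | evidence) = 0.0014259 / 0.0303774 ≈ 0.047.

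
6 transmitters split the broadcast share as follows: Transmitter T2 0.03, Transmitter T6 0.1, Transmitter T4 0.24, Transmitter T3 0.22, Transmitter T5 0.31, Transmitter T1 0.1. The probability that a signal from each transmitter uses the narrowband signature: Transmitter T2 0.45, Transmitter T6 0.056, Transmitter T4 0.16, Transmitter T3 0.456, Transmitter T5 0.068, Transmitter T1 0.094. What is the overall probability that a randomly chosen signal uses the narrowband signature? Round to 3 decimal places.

0.188

Unnormalized posteriors (prior × likelihood):
  Transmitter T2: 0.03 × 0.45 = 0.0135
  Transmitter T6: 0.1 × 0.056 = 0.0056
  Transmitter T4: 0.24 × 0.16 = 0.0384
  Transmitter T3: 0.22 × 0.456 = 0.10032
  Transmitter T5: 0.31 × 0.068 = 0.02108
  Transmitter T1: 0.1 × 0.094 = 0.0094
P(narrowband) = 0.0135 + 0.0056 + 0.0384 + 0.10032 + 0.02108 + 0.0094 = 0.1883 → 0.188.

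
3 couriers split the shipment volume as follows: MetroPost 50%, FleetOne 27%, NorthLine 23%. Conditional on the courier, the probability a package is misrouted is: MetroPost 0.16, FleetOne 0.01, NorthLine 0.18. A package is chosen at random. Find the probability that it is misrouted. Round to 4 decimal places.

0.1241

By Bayes' rule, posterior ∝ prior × likelihood:
  MetroPost: 0.5 × 0.16 = 0.08
  FleetOne: 0.27 × 0.01 = 0.0027
  NorthLine: 0.23 × 0.18 = 0.0414
P(misrouted) = 0.08 + 0.0027 + 0.0414 = 0.1241 → 0.1241.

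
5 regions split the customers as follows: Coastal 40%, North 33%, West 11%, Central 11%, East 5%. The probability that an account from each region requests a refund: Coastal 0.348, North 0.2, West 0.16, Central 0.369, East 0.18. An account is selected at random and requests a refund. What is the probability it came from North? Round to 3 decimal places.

Unnormalized posteriors (prior × likelihood):
  Coastal: 0.4 × 0.348 = 0.1392
  North: 0.33 × 0.2 = 0.066
  West: 0.11 × 0.16 = 0.0176
  Central: 0.11 × 0.369 = 0.04059
  East: 0.05 × 0.18 = 0.009
Normalizing constant = 0.27239.
P(North | evidence) = 0.066 / 0.27239 ≈ 0.242.

0.242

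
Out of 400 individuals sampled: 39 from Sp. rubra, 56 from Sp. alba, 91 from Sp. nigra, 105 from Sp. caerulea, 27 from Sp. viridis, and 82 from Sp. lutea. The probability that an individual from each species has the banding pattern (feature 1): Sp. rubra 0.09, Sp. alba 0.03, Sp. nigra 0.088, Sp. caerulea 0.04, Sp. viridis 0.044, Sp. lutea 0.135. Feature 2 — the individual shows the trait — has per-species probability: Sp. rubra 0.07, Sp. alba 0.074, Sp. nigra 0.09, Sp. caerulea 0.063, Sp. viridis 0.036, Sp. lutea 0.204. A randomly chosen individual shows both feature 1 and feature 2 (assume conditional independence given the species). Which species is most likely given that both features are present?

By Bayes' rule, posterior ∝ prior × likelihood:
  Sp. rubra: 0.0975 × 0.09 × 0.07 = 0.00061425
  Sp. alba: 0.14 × 0.03 × 0.074 = 0.0003108
  Sp. nigra: 0.2275 × 0.088 × 0.09 = 0.0018018
  Sp. caerulea: 0.2625 × 0.04 × 0.063 = 0.0006615
  Sp. viridis: 0.0675 × 0.044 × 0.036 = 0.00010692
  Sp. lutea: 0.205 × 0.135 × 0.204 = 0.0056457
Normalizing constant = 0.00914097.
Largest term belongs to Sp. lutea, so Sp. lutea is most probable.

Sp. lutea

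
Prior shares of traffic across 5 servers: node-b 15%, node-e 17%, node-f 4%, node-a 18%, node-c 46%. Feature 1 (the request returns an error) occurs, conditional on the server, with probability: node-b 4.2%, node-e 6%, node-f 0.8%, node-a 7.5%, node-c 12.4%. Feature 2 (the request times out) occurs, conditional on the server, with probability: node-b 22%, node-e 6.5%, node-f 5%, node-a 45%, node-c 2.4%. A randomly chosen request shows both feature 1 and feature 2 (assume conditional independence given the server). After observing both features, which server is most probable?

node-a

Unnormalized posteriors (prior × likelihood):
  node-b: 0.15 × 0.042 × 0.22 = 0.001386
  node-e: 0.17 × 0.06 × 0.065 = 0.000663
  node-f: 0.04 × 0.008 × 0.05 = 0.000016
  node-a: 0.18 × 0.075 × 0.45 = 0.006075
  node-c: 0.46 × 0.124 × 0.024 = 0.00136896
Normalizing constant = 0.00950896.
Largest term belongs to node-a, so node-a is most probable.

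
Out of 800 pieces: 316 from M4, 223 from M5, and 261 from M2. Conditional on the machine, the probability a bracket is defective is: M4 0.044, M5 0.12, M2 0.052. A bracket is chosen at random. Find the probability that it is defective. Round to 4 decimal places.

0.0678

By Bayes' rule, posterior ∝ prior × likelihood:
  M4: 0.395 × 0.044 = 0.01738
  M5: 0.27875 × 0.12 = 0.03345
  M2: 0.32625 × 0.052 = 0.016965
P(defective) = 0.01738 + 0.03345 + 0.016965 = 0.067795 → 0.0678.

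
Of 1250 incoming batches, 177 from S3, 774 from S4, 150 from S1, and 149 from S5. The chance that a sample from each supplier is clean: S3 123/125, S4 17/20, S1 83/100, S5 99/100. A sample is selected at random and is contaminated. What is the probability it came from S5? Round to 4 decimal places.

0.0102

Taking complements, P(contaminated | each) = S3 0.016, S4 0.15, S1 0.17, S5 0.01.
By Bayes' rule, posterior ∝ prior × likelihood:
  S3: 0.1416 × 0.016 = 0.0022656
  S4: 0.6192 × 0.15 = 0.09288
  S1: 0.12 × 0.17 = 0.0204
  S5: 0.1192 × 0.01 = 0.001192
Sum = 0.1167376.
P(S5 | evidence) = 0.001192 / 0.1167376 ≈ 0.0102.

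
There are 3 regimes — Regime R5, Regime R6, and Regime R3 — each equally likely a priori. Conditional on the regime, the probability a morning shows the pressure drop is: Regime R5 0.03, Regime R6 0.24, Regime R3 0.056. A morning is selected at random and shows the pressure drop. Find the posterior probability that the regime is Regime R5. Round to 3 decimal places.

0.092

Since the prior is uniform, the posterior is proportional to the likelihood:
  Regime R5: 0.03
  Regime R6: 0.24
  Regime R3: 0.056
Normalizing constant = 0.326.
P(Regime R5 | evidence) = 0.03 / 0.326 ≈ 0.092.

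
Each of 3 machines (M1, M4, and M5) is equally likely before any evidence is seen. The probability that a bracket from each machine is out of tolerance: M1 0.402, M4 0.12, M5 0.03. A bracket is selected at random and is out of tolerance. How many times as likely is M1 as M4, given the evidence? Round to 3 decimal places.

3.350

Since the prior is uniform, the posterior is proportional to the likelihood:
  M1: 0.402
  M4: 0.12
  M5: 0.03
Sum = 0.552.
The ratio is 0.402 / 0.12 (the normalizer cancels) = 3.350.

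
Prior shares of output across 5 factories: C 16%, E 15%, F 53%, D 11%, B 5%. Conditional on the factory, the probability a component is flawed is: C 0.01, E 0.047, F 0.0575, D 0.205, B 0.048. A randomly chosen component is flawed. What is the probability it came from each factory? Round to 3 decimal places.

Unnormalized posteriors (prior × likelihood):
  C: 0.16 × 0.01 = 0.0016
  E: 0.15 × 0.047 = 0.00705
  F: 0.53 × 0.0575 = 0.030475
  D: 0.11 × 0.205 = 0.02255
  B: 0.05 × 0.048 = 0.0024
Total = 0.064075.
P(C | flawed) = 0.0016/0.064075 ≈ 0.025
P(E | flawed) = 0.00705/0.064075 ≈ 0.110
P(F | flawed) = 0.030475/0.064075 ≈ 0.476
P(D | flawed) = 0.02255/0.064075 ≈ 0.352
P(B | flawed) = 0.0024/0.064075 ≈ 0.037
(Check: 0.025+0.110+0.476+0.352+0.037 = 1.000.)

C 0.025, E 0.110, F 0.476, D 0.352, B 0.037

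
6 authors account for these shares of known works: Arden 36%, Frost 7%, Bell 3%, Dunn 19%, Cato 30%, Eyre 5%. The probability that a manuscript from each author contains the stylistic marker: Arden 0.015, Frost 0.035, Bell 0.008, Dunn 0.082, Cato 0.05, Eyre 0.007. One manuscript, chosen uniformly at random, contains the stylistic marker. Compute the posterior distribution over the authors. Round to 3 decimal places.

Arden 0.138, Frost 0.063, Bell 0.006, Dunn 0.399, Cato 0.384, Eyre 0.009

Unnormalized posteriors (prior × likelihood):
  Arden: 0.36 × 0.015 = 0.0054
  Frost: 0.07 × 0.035 = 0.00245
  Bell: 0.03 × 0.008 = 0.00024
  Dunn: 0.19 × 0.082 = 0.01558
  Cato: 0.3 × 0.05 = 0.015
  Eyre: 0.05 × 0.007 = 0.00035
Total = 0.03902.
P(Arden | marker) = 0.0054/0.03902 ≈ 0.138
P(Frost | marker) = 0.00245/0.03902 ≈ 0.063
P(Bell | marker) = 0.00024/0.03902 ≈ 0.006
P(Dunn | marker) = 0.01558/0.03902 ≈ 0.399
P(Cato | marker) = 0.015/0.03902 ≈ 0.384
P(Eyre | marker) = 0.00035/0.03902 ≈ 0.009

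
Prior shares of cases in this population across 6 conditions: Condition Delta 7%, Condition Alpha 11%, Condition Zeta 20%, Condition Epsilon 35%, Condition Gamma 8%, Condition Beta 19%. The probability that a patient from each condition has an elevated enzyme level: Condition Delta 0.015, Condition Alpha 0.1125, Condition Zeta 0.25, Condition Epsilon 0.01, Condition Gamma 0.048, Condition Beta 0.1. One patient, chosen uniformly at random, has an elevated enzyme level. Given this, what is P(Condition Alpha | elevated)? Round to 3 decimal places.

Prior × likelihood for each hypothesis:
  Condition Delta: 0.07 × 0.015 = 0.00105
  Condition Alpha: 0.11 × 0.1125 = 0.012375
  Condition Zeta: 0.2 × 0.25 = 0.05
  Condition Epsilon: 0.35 × 0.01 = 0.0035
  Condition Gamma: 0.08 × 0.048 = 0.00384
  Condition Beta: 0.19 × 0.1 = 0.019
Sum = 0.089765.
P(Condition Alpha | evidence) = 0.012375 / 0.089765 ≈ 0.138.

0.138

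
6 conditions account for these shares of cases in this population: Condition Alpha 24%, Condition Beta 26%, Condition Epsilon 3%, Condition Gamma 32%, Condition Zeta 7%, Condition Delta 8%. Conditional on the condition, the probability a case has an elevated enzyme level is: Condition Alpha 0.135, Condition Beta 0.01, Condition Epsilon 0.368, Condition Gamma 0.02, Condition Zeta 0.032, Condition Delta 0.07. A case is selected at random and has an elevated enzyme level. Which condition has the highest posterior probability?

Condition Alpha

By Bayes' rule, posterior ∝ prior × likelihood:
  Condition Alpha: 0.24 × 0.135 = 0.0324
  Condition Beta: 0.26 × 0.01 = 0.0026
  Condition Epsilon: 0.03 × 0.368 = 0.01104
  Condition Gamma: 0.32 × 0.02 = 0.0064
  Condition Zeta: 0.07 × 0.032 = 0.00224
  Condition Delta: 0.08 × 0.07 = 0.0056
Total = 0.06028.
Largest term belongs to Condition Alpha, so Condition Alpha is most probable.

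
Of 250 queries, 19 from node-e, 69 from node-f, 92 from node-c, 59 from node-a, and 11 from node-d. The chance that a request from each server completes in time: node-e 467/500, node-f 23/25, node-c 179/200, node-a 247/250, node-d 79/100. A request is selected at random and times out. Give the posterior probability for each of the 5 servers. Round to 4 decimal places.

node-e 0.0645, node-f 0.2838, node-c 0.4966, node-a 0.0364, node-d 0.1188

Taking complements, P(timeout | each) = node-e 0.066, node-f 0.08, node-c 0.105, node-a 0.012, node-d 0.21.
Unnormalized posteriors (prior × likelihood):
  node-e: 0.076 × 0.066 = 0.005016
  node-f: 0.276 × 0.08 = 0.02208
  node-c: 0.368 × 0.105 = 0.03864
  node-a: 0.236 × 0.012 = 0.002832
  node-d: 0.044 × 0.21 = 0.00924
Total = 0.077808.
P(node-e | timeout) = 0.005016/0.077808 ≈ 0.0645
P(node-f | timeout) = 0.02208/0.077808 ≈ 0.2838
P(node-c | timeout) = 0.03864/0.077808 ≈ 0.4966
P(node-a | timeout) = 0.002832/0.077808 ≈ 0.0364
P(node-d | timeout) = 0.00924/0.077808 ≈ 0.1188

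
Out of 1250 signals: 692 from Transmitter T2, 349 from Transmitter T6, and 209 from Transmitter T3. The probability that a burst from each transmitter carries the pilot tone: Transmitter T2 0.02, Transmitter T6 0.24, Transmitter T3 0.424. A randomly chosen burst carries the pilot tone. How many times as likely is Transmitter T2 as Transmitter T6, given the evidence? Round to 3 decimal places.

Prior × likelihood for each hypothesis:
  Transmitter T2: 0.5536 × 0.02 = 0.011072
  Transmitter T6: 0.2792 × 0.24 = 0.067008
  Transmitter T3: 0.1672 × 0.424 = 0.0708928
Sum = 0.1489728.
The ratio is 0.011072 / 0.067008 (the normalizer cancels) = 0.165.

0.165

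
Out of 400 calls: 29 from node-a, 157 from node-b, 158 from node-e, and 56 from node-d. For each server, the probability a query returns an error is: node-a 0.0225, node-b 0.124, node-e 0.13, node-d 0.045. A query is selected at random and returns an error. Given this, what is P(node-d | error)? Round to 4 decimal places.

0.0584

Unnormalized posteriors (prior × likelihood):
  node-a: 0.0725 × 0.0225 = 0.00163125
  node-b: 0.3925 × 0.124 = 0.04867
  node-e: 0.395 × 0.13 = 0.05135
  node-d: 0.14 × 0.045 = 0.0063
Normalizing constant = 0.10795125.
P(node-d | evidence) = 0.0063 / 0.10795125 ≈ 0.0584.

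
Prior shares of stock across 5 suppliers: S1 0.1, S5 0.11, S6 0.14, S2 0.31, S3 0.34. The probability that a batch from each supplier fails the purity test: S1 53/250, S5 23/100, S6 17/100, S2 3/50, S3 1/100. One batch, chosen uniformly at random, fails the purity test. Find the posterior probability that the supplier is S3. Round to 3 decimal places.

Unnormalized posteriors (prior × likelihood):
  S1: 0.1 × 0.212 = 0.0212
  S5: 0.11 × 0.23 = 0.0253
  S6: 0.14 × 0.17 = 0.0238
  S2: 0.31 × 0.06 = 0.0186
  S3: 0.34 × 0.01 = 0.0034
Sum = 0.0923.
P(S3 | evidence) = 0.0034 / 0.0923 ≈ 0.037.

0.037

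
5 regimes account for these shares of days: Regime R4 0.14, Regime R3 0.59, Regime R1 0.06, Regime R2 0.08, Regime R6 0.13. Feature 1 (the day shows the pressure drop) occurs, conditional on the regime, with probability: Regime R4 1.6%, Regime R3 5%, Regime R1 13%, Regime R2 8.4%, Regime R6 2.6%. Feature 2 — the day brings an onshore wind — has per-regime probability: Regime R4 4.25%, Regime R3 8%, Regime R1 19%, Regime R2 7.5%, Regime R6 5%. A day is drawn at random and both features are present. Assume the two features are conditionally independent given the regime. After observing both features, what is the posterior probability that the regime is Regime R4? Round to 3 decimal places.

0.021

By Bayes' rule, posterior ∝ prior × likelihood:
  Regime R4: 0.14 × 0.016 × 0.0425 = 0.0000952
  Regime R3: 0.59 × 0.05 × 0.08 = 0.00236
  Regime R1: 0.06 × 0.13 × 0.19 = 0.001482
  Regime R2: 0.08 × 0.084 × 0.075 = 0.000504
  Regime R6: 0.13 × 0.026 × 0.05 = 0.000169
Sum = 0.0046102.
P(Regime R4 | evidence) = 0.0000952 / 0.0046102 ≈ 0.021.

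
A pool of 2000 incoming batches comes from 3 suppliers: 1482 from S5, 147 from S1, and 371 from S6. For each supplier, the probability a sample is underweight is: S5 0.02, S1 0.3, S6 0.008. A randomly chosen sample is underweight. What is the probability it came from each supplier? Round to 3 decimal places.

Prior × likelihood for each hypothesis:
  S5: 0.741 × 0.02 = 0.01482
  S1: 0.0735 × 0.3 = 0.02205
  S6: 0.1855 × 0.008 = 0.001484
Total = 0.038354.
P(S5 | underweight) = 0.01482/0.038354 ≈ 0.386
P(S1 | underweight) = 0.02205/0.038354 ≈ 0.575
P(S6 | underweight) = 0.001484/0.038354 ≈ 0.039

S5 0.386, S1 0.575, S6 0.039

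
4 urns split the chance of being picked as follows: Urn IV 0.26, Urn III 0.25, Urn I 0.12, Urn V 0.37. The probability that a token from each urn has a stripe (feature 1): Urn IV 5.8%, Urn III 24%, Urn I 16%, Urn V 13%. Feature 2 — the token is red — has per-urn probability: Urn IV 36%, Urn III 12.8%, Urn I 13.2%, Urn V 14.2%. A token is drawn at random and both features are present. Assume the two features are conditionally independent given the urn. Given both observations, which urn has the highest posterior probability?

By Bayes' rule, posterior ∝ prior × likelihood:
  Urn IV: 0.26 × 0.058 × 0.36 = 0.0054288
  Urn III: 0.25 × 0.24 × 0.128 = 0.00768
  Urn I: 0.12 × 0.16 × 0.132 = 0.0025344
  Urn V: 0.37 × 0.13 × 0.142 = 0.0068302
Total = 0.0224734.
Largest term belongs to Urn III, so Urn III is most probable.

Urn III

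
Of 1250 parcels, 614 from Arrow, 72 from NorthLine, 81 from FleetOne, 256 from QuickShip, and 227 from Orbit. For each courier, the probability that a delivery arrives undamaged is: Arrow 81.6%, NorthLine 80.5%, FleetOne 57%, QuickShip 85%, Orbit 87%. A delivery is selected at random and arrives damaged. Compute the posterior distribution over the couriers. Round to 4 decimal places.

Taking complements, P(damaged | each) = Arrow 0.184, NorthLine 0.195, FleetOne 0.43, QuickShip 0.15, Orbit 0.13.
Prior × likelihood for each hypothesis:
  Arrow: 0.4912 × 0.184 = 0.0903808
  NorthLine: 0.0576 × 0.195 = 0.011232
  FleetOne: 0.0648 × 0.43 = 0.027864
  QuickShip: 0.2048 × 0.15 = 0.03072
  Orbit: 0.1816 × 0.13 = 0.023608
Normalizing constant = 0.1838048.
P(Arrow | damaged) = 0.0903808/0.1838048 ≈ 0.4917
P(NorthLine | damaged) = 0.011232/0.1838048 ≈ 0.0611
P(FleetOne | damaged) = 0.027864/0.1838048 ≈ 0.1516
P(QuickShip | damaged) = 0.03072/0.1838048 ≈ 0.1671
P(Orbit | damaged) = 0.023608/0.1838048 ≈ 0.1284

Arrow 0.4917, NorthLine 0.0611, FleetOne 0.1516, QuickShip 0.1671, Orbit 0.1284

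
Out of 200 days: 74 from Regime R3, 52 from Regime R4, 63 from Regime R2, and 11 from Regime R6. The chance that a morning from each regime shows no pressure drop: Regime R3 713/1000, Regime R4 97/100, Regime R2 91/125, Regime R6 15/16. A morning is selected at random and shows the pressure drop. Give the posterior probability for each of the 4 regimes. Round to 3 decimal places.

Taking complements, P(drop | each) = Regime R3 0.287, Regime R4 0.03, Regime R2 0.272, Regime R6 0.0625.
By Bayes' rule, posterior ∝ prior × likelihood:
  Regime R3: 0.37 × 0.287 = 0.10619
  Regime R4: 0.26 × 0.03 = 0.0078
  Regime R2: 0.315 × 0.272 = 0.08568
  Regime R6: 0.055 × 0.0625 = 0.0034375
Total = 0.2031075.
P(Regime R3 | drop) = 0.10619/0.2031075 ≈ 0.523
P(Regime R4 | drop) = 0.0078/0.2031075 ≈ 0.038
P(Regime R2 | drop) = 0.08568/0.2031075 ≈ 0.422
P(Regime R6 | drop) = 0.0034375/0.2031075 ≈ 0.017

Regime R3 0.523, Regime R4 0.038, Regime R2 0.422, Regime R6 0.017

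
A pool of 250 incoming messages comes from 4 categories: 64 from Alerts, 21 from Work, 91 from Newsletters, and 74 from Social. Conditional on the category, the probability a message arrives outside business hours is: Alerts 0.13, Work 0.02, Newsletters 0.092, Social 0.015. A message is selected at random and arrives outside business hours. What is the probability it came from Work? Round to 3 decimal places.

Compute prior × likelihood for every hypothesis:
  Alerts: 0.256 × 0.13 = 0.03328
  Work: 0.084 × 0.02 = 0.00168
  Newsletters: 0.364 × 0.092 = 0.033488
  Social: 0.296 × 0.015 = 0.00444
Normalizing constant = 0.072888.
P(Work | evidence) = 0.00168 / 0.072888 ≈ 0.023.

0.023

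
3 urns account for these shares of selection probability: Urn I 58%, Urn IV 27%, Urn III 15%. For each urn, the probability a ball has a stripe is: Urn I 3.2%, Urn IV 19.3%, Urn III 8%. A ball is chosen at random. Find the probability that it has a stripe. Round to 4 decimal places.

0.0827

Unnormalized posteriors (prior × likelihood):
  Urn I: 0.58 × 0.032 = 0.01856
  Urn IV: 0.27 × 0.193 = 0.05211
  Urn III: 0.15 × 0.08 = 0.012
P(striped) = 0.01856 + 0.05211 + 0.012 = 0.08267 → 0.0827.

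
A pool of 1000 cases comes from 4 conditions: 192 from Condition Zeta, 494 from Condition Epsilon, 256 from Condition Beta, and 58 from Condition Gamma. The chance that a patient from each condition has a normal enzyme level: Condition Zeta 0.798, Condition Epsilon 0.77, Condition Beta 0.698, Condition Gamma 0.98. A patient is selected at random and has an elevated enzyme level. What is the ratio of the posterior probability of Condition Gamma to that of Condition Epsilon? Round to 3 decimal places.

0.010

Taking complements, P(elevated | each) = Condition Zeta 0.202, Condition Epsilon 0.23, Condition Beta 0.302, Condition Gamma 0.02.
By Bayes' rule, posterior ∝ prior × likelihood:
  Condition Zeta: 0.192 × 0.202 = 0.038784
  Condition Epsilon: 0.494 × 0.23 = 0.11362
  Condition Beta: 0.256 × 0.302 = 0.077312
  Condition Gamma: 0.058 × 0.02 = 0.00116
Total = 0.230876.
The ratio is 0.00116 / 0.11362 (the normalizer cancels) = 0.010.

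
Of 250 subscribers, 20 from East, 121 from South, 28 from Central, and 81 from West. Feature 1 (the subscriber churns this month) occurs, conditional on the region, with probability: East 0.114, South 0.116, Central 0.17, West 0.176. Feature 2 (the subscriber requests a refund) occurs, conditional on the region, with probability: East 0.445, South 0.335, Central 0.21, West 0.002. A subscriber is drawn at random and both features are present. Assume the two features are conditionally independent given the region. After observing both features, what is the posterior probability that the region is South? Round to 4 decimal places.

Prior × likelihood for each hypothesis:
  East: 0.08 × 0.114 × 0.445 = 0.0040584
  South: 0.484 × 0.116 × 0.335 = 0.01880824
  Central: 0.112 × 0.17 × 0.21 = 0.0039984
  West: 0.324 × 0.176 × 0.002 = 0.000114048
Total = 0.026979088.
P(South | evidence) = 0.01880824 / 0.026979088 ≈ 0.6971.

0.6971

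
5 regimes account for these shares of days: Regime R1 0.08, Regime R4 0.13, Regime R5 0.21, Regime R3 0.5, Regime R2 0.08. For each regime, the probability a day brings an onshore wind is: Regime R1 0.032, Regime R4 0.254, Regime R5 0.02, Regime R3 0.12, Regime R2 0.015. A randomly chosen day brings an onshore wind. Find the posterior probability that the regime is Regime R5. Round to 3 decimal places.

Prior × likelihood for each hypothesis:
  Regime R1: 0.08 × 0.032 = 0.00256
  Regime R4: 0.13 × 0.254 = 0.03302
  Regime R5: 0.21 × 0.02 = 0.0042
  Regime R3: 0.5 × 0.12 = 0.06
  Regime R2: 0.08 × 0.015 = 0.0012
Sum = 0.10098.
P(Regime R5 | evidence) = 0.0042 / 0.10098 ≈ 0.042.

0.042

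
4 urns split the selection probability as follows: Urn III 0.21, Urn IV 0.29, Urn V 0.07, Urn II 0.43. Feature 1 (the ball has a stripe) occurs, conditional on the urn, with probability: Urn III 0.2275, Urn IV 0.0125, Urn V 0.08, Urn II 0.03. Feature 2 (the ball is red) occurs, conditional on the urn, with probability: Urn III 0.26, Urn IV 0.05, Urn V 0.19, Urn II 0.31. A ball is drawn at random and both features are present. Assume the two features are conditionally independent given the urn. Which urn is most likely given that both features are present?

Urn III

Compute prior × likelihood for every hypothesis:
  Urn III: 0.21 × 0.2275 × 0.26 = 0.0124215
  Urn IV: 0.29 × 0.0125 × 0.05 = 0.00018125
  Urn V: 0.07 × 0.08 × 0.19 = 0.001064
  Urn II: 0.43 × 0.03 × 0.31 = 0.003999
Total = 0.01766575.
Largest term belongs to Urn III, so Urn III is most probable.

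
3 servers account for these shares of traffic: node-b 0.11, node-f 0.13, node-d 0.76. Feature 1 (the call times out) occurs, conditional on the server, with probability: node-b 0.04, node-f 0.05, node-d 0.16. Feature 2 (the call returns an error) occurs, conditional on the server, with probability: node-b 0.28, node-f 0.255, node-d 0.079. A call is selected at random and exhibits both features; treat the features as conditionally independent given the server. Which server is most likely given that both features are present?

node-d

By Bayes' rule, posterior ∝ prior × likelihood:
  node-b: 0.11 × 0.04 × 0.28 = 0.001232
  node-f: 0.13 × 0.05 × 0.255 = 0.0016575
  node-d: 0.76 × 0.16 × 0.079 = 0.0096064
Sum = 0.0124959.
Largest term belongs to node-d, so node-d is most probable.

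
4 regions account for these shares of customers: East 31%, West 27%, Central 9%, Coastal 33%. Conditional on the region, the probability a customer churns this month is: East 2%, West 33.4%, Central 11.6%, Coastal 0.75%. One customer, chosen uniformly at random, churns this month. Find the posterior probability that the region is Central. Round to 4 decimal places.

By Bayes' rule, posterior ∝ prior × likelihood:
  East: 0.31 × 0.02 = 0.0062
  West: 0.27 × 0.334 = 0.09018
  Central: 0.09 × 0.116 = 0.01044
  Coastal: 0.33 × 0.0075 = 0.002475
Total = 0.109295.
P(Central | evidence) = 0.01044 / 0.109295 ≈ 0.0955.

0.0955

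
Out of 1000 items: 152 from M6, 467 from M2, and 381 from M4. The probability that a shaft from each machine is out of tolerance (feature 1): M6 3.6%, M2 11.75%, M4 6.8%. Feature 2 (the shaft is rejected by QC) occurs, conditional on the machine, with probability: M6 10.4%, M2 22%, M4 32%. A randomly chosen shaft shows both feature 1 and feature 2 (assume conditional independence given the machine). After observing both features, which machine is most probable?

M2

Unnormalized posteriors (prior × likelihood):
  M6: 0.152 × 0.036 × 0.104 = 0.000569088
  M2: 0.467 × 0.1175 × 0.22 = 0.01207195
  M4: 0.381 × 0.068 × 0.32 = 0.00829056
Sum = 0.020931598.
Largest term belongs to M2, so M2 is most probable.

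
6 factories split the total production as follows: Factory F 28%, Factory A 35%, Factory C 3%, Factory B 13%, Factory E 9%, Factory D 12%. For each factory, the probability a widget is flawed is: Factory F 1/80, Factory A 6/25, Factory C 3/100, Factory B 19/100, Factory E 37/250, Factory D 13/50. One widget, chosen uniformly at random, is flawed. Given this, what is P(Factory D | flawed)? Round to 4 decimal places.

0.1979

By Bayes' rule, posterior ∝ prior × likelihood:
  Factory F: 0.28 × 0.0125 = 0.0035
  Factory A: 0.35 × 0.24 = 0.084
  Factory C: 0.03 × 0.03 = 0.0009
  Factory B: 0.13 × 0.19 = 0.0247
  Factory E: 0.09 × 0.148 = 0.01332
  Factory D: 0.12 × 0.26 = 0.0312
Total = 0.15762.
P(Factory D | evidence) = 0.0312 / 0.15762 ≈ 0.1979.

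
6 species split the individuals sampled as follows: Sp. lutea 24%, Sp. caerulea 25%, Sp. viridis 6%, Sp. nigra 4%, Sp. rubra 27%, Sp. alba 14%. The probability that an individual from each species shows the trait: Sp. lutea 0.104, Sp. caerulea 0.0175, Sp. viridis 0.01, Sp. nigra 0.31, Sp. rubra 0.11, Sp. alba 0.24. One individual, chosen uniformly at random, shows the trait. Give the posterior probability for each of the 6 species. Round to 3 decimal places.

Compute prior × likelihood for every hypothesis:
  Sp. lutea: 0.24 × 0.104 = 0.02496
  Sp. caerulea: 0.25 × 0.0175 = 0.004375
  Sp. viridis: 0.06 × 0.01 = 0.0006
  Sp. nigra: 0.04 × 0.31 = 0.0124
  Sp. rubra: 0.27 × 0.11 = 0.0297
  Sp. alba: 0.14 × 0.24 = 0.0336
Total = 0.105635.
P(Sp. lutea | trait) = 0.02496/0.105635 ≈ 0.236
P(Sp. caerulea | trait) = 0.004375/0.105635 ≈ 0.041
P(Sp. viridis | trait) = 0.0006/0.105635 ≈ 0.006
P(Sp. nigra | trait) = 0.0124/0.105635 ≈ 0.117
P(Sp. rubra | trait) = 0.0297/0.105635 ≈ 0.281
P(Sp. alba | trait) = 0.0336/0.105635 ≈ 0.318

Sp. lutea 0.236, Sp. caerulea 0.041, Sp. viridis 0.006, Sp. nigra 0.117, Sp. rubra 0.281, Sp. alba 0.318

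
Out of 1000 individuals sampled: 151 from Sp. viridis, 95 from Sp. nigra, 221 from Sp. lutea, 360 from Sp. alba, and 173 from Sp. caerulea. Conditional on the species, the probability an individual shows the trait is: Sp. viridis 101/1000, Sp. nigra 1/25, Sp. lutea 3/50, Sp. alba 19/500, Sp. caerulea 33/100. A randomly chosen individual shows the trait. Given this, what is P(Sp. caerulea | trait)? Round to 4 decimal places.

By Bayes' rule, posterior ∝ prior × likelihood:
  Sp. viridis: 0.151 × 0.101 = 0.015251
  Sp. nigra: 0.095 × 0.04 = 0.0038
  Sp. lutea: 0.221 × 0.06 = 0.01326
  Sp. alba: 0.36 × 0.038 = 0.01368
  Sp. caerulea: 0.173 × 0.33 = 0.05709
Normalizing constant = 0.103081.
P(Sp. caerulea | evidence) = 0.05709 / 0.103081 ≈ 0.5538.

0.5538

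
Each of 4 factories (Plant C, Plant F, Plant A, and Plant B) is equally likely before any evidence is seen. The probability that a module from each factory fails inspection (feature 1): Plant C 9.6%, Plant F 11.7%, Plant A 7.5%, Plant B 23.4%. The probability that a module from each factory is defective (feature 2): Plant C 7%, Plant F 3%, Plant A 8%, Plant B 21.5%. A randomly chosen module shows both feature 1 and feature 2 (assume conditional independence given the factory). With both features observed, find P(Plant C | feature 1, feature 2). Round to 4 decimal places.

0.1010

Since the prior is uniform, the posterior is proportional to the likelihood:
  Plant C: 0.096 × 0.07 = 0.00672
  Plant F: 0.117 × 0.03 = 0.00351
  Plant A: 0.075 × 0.08 = 0.006
  Plant B: 0.234 × 0.215 = 0.05031
Normalizing constant = 0.06654.
P(Plant C | evidence) = 0.00672 / 0.06654 ≈ 0.1010.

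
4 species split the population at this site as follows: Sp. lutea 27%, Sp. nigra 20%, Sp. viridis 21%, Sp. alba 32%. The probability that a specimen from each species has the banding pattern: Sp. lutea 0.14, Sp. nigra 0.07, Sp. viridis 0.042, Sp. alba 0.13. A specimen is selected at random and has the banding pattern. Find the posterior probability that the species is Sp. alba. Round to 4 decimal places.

0.4070

Prior × likelihood for each hypothesis:
  Sp. lutea: 0.27 × 0.14 = 0.0378
  Sp. nigra: 0.2 × 0.07 = 0.014
  Sp. viridis: 0.21 × 0.042 = 0.00882
  Sp. alba: 0.32 × 0.13 = 0.0416
Normalizing constant = 0.10222.
P(Sp. alba | evidence) = 0.0416 / 0.10222 ≈ 0.4070.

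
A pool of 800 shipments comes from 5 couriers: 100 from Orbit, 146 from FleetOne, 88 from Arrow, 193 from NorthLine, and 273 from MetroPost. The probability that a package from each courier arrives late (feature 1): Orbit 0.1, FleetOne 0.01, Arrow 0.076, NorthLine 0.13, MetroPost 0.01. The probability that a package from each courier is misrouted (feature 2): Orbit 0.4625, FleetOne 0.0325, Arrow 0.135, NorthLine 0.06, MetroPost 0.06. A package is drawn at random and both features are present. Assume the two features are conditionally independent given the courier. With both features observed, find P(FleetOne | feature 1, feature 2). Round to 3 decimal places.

Prior × likelihood for each hypothesis:
  Orbit: 0.125 × 0.1 × 0.4625 = 0.00578125
  FleetOne: 0.1825 × 0.01 × 0.0325 = 0.0000593125
  Arrow: 0.11 × 0.076 × 0.135 = 0.0011286
  NorthLine: 0.24125 × 0.13 × 0.06 = 0.00188175
  MetroPost: 0.34125 × 0.01 × 0.06 = 0.00020475
Sum = 0.0090556625.
P(FleetOne | evidence) = 0.0000593125 / 0.0090556625 ≈ 0.007.

0.007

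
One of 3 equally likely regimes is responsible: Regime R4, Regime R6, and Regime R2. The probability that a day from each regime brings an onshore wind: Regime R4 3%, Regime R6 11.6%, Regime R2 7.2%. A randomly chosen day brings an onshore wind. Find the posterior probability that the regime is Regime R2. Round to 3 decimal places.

Since the prior is uniform, the posterior is proportional to the likelihood:
  Regime R4: 0.03
  Regime R6: 0.116
  Regime R2: 0.072
Total = 0.218.
P(Regime R2 | evidence) = 0.072 / 0.218 ≈ 0.330.

0.330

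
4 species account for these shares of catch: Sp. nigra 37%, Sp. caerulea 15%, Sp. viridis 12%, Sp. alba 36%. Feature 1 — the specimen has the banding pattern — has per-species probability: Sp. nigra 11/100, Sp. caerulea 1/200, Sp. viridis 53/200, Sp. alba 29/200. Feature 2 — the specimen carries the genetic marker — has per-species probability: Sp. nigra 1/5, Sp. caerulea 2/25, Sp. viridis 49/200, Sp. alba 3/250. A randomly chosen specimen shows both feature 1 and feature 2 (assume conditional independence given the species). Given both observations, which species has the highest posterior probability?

Prior × likelihood for each hypothesis:
  Sp. nigra: 0.37 × 0.11 × 0.2 = 0.00814
  Sp. caerulea: 0.15 × 0.005 × 0.08 = 0.00006
  Sp. viridis: 0.12 × 0.265 × 0.245 = 0.007791
  Sp. alba: 0.36 × 0.145 × 0.012 = 0.0006264
Normalizing constant = 0.0166174.
Largest term belongs to Sp. nigra, so Sp. nigra is most probable.

Sp. nigra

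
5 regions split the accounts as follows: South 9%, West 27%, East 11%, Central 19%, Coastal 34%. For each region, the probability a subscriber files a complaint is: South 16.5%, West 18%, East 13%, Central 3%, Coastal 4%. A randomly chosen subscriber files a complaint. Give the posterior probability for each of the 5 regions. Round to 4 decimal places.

South 0.1530, West 0.5008, East 0.1473, Central 0.0587, Coastal 0.1401

Compute prior × likelihood for every hypothesis:
  South: 0.09 × 0.165 = 0.01485
  West: 0.27 × 0.18 = 0.0486
  East: 0.11 × 0.13 = 0.0143
  Central: 0.19 × 0.03 = 0.0057
  Coastal: 0.34 × 0.04 = 0.0136
Normalizing constant = 0.09705.
P(South | complaint) = 0.01485/0.09705 ≈ 0.1530
P(West | complaint) = 0.0486/0.09705 ≈ 0.5008
P(East | complaint) = 0.0143/0.09705 ≈ 0.1473
P(Central | complaint) = 0.0057/0.09705 ≈ 0.0587
P(Coastal | complaint) = 0.0136/0.09705 ≈ 0.1401
(Check: 0.1530+0.5008+0.1473+0.0587+0.1401 = 0.9999.)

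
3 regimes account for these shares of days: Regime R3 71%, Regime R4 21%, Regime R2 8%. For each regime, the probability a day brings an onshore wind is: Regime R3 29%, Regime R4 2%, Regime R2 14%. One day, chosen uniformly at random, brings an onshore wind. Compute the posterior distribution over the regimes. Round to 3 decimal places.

By Bayes' rule, posterior ∝ prior × likelihood:
  Regime R3: 0.71 × 0.29 = 0.2059
  Regime R4: 0.21 × 0.02 = 0.0042
  Regime R2: 0.08 × 0.14 = 0.0112
Normalizing constant = 0.2213.
P(Regime R3 | onshore) = 0.2059/0.2213 ≈ 0.930
P(Regime R4 | onshore) = 0.0042/0.2213 ≈ 0.019
P(Regime R2 | onshore) = 0.0112/0.2213 ≈ 0.051
(Check: 0.930+0.019+0.051 = 1.000.)

Regime R3 0.930, Regime R4 0.019, Regime R2 0.051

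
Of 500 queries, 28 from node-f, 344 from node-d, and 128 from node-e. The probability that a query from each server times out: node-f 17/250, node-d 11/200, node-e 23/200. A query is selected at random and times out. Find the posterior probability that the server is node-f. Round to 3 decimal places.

Compute prior × likelihood for every hypothesis:
  node-f: 0.056 × 0.068 = 0.003808
  node-d: 0.688 × 0.055 = 0.03784
  node-e: 0.256 × 0.115 = 0.02944
Total = 0.071088.
P(node-f | evidence) = 0.003808 / 0.071088 ≈ 0.054.

0.054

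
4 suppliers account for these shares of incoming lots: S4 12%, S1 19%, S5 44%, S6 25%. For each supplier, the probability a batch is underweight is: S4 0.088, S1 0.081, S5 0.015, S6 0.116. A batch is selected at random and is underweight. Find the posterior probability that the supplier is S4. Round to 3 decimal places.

0.172

By Bayes' rule, posterior ∝ prior × likelihood:
  S4: 0.12 × 0.088 = 0.01056
  S1: 0.19 × 0.081 = 0.01539
  S5: 0.44 × 0.015 = 0.0066
  S6: 0.25 × 0.116 = 0.029
Normalizing constant = 0.06155.
P(S4 | evidence) = 0.01056 / 0.06155 ≈ 0.172.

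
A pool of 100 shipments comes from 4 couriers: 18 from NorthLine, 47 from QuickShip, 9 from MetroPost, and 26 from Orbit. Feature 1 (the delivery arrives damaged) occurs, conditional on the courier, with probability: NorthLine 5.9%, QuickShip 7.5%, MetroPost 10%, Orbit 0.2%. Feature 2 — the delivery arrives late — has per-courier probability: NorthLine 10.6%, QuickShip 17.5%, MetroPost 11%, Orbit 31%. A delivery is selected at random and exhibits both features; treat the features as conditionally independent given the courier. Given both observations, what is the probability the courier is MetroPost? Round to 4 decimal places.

0.1172

Unnormalized posteriors (prior × likelihood):
  NorthLine: 0.18 × 0.059 × 0.106 = 0.00112572
  QuickShip: 0.47 × 0.075 × 0.175 = 0.00616875
  MetroPost: 0.09 × 0.1 × 0.11 = 0.00099
  Orbit: 0.26 × 0.002 × 0.31 = 0.0001612
Sum = 0.00844567.
P(MetroPost | evidence) = 0.00099 / 0.00844567 ≈ 0.1172.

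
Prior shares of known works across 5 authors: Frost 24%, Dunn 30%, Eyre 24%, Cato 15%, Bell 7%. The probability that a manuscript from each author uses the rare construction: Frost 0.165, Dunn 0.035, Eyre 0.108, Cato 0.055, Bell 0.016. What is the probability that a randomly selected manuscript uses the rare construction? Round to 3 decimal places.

Compute prior × likelihood for every hypothesis:
  Frost: 0.24 × 0.165 = 0.0396
  Dunn: 0.3 × 0.035 = 0.0105
  Eyre: 0.24 × 0.108 = 0.02592
  Cato: 0.15 × 0.055 = 0.00825
  Bell: 0.07 × 0.016 = 0.00112
P(rare-form) = 0.0396 + 0.0105 + 0.02592 + 0.00825 + 0.00112 = 0.08539 → 0.085.

0.085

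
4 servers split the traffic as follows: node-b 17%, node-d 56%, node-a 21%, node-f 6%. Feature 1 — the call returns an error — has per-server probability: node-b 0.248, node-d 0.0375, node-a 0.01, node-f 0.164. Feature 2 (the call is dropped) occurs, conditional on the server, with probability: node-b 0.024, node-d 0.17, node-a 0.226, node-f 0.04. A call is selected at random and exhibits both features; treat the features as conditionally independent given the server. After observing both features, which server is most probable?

node-d

Unnormalized posteriors (prior × likelihood):
  node-b: 0.17 × 0.248 × 0.024 = 0.00101184
  node-d: 0.56 × 0.0375 × 0.17 = 0.00357
  node-a: 0.21 × 0.01 × 0.226 = 0.0004746
  node-f: 0.06 × 0.164 × 0.04 = 0.0003936
Sum = 0.00545004.
Largest term belongs to node-d, so node-d is most probable.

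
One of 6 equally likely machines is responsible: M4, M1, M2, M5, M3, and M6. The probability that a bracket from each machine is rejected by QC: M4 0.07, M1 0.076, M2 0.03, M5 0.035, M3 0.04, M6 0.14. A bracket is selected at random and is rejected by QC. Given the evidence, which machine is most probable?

M6

With a uniform prior (1/6 each), posterior ∝ likelihood:
  M4: 0.07
  M1: 0.076
  M2: 0.03
  M5: 0.035
  M3: 0.04
  M6: 0.14
Sum = 0.391.
Largest term belongs to M6, so M6 is most probable.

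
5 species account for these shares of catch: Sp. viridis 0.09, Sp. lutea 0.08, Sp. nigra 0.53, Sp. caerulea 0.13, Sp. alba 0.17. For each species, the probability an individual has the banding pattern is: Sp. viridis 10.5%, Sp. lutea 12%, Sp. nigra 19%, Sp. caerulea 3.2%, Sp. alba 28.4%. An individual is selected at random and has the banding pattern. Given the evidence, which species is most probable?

Unnormalized posteriors (prior × likelihood):
  Sp. viridis: 0.09 × 0.105 = 0.00945
  Sp. lutea: 0.08 × 0.12 = 0.0096
  Sp. nigra: 0.53 × 0.19 = 0.1007
  Sp. caerulea: 0.13 × 0.032 = 0.00416
  Sp. alba: 0.17 × 0.284 = 0.04828
Total = 0.17219.
Largest term belongs to Sp. nigra, so Sp. nigra is most probable.

Sp. nigra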